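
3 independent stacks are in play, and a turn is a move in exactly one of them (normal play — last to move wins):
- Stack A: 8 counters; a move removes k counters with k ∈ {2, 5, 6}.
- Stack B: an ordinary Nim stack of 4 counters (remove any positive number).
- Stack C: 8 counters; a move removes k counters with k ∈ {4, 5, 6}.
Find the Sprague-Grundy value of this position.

6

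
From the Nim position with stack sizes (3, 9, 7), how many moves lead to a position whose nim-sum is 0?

Write each in binary and XOR column by column:
  0011  (3)
  1001  (9)
  0111  (7)
  ----
  1101  (13)
The overall nim-sum is X = 13. A stack of size p has a winning move iff p XOR X < p (reduce it to p XOR X).
  3: 3 XOR 13 = 14 ≥ 3 — no move.
  9: 9 XOR 13 = 4 < 9 — winning move (to 4).
  7: 7 XOR 13 = 10 ≥ 7 — no move.
That gives 1 winning move.

1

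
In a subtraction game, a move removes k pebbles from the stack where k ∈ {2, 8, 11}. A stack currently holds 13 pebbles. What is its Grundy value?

2

Build the Grundy sequence with g(k) = mex{g(k−s) : s ∈ {2, 8, 11}, s ≤ k}:
g(0) = mex{} = 0
g(1) = mex{} = 0
g(2) = mex{0} = 1
g(3) = mex{0} = 1
g(4) = mex{1} = 0
g(5) = mex{1} = 0
g(6) = mex{0} = 1
g(7) = mex{0} = 1
g(8) = mex{0,1} = 2
g(9) = mex{0,1} = 2
g(10) = mex{1,2} = 0
g(11) = mex{0,1,2} = 3
g(12) = mex{0} = 1
g(13) = mex{0,1,3} = 2
So g(13) = 2.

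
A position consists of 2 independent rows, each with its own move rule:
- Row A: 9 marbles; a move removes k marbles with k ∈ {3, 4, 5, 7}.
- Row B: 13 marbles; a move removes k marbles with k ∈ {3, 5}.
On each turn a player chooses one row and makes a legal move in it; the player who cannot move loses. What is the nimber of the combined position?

Grundy values for row A (subtraction set {3, 4, 5, 7}):
k:     0  1  2  3  4  5  6  7  8  9
g(k):  0  0  0  1  1  1  2  2  2  3
So g(9) = 3.
Build the Grundy sequence for row B with g(k) = mex{g(k−s) : s ∈ {3, 5}, s ≤ k}:
g(0) = mex{} = 0
g(1) = mex{} = 0
g(2) = mex{} = 0
g(3) = mex{0} = 1
g(4) = mex{0} = 1
g(5) = mex{0} = 1
g(6) = mex{0,1} = 2
g(7) = mex{0,1} = 2
g(8) = mex{1} = 0
g(9) = mex{1,2} = 0
g(10) = mex{1,2} = 0
g(11) = mex{0,2} = 1
g(12) = mex{0,2} = 1
g(13) = mex{0} = 1
So g(13) = 1.
By the Sprague-Grundy theorem, the Grundy value of a sum of independent games is the XOR of the component values.
Combined value = 3 XOR 1 = 2.

2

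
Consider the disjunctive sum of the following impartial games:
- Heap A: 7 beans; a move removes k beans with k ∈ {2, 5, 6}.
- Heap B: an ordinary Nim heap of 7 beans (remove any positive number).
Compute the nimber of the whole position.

Build the Grundy sequence for heap A with g(k) = mex{g(k−s) : s ∈ {2, 5, 6}, s ≤ k}:
k:     0  1  2  3  4  5  6  7
g(k):  0  0  1  1  0  2  1  3
So g(7) = 3.
Heap B is a plain Nim heap of size 7, so its Grundy value is 7.
By the Sprague-Grundy theorem, the Grundy value of a sum of independent games is the XOR of the component values.
Combined value = 3 ⊕ 7 = 4.

4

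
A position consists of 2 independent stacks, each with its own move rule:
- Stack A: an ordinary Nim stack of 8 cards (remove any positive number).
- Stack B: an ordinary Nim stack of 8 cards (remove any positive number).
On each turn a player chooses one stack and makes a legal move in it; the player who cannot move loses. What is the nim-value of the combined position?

0

Stack A is a plain Nim stack of size 8, so its Grundy value is 8.
Stack B is a plain Nim stack of size 8, so its Grundy value is 8.
The value of a disjunctive sum is the nim-sum of the parts.
Combined value = 8 XOR 8 = 0.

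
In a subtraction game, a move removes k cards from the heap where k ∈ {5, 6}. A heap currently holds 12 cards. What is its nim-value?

0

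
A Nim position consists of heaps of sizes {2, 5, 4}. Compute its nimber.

Compute the nim-sum pairwise:
2 ⊕ 5 = 7
7 ⊕ 4 = 3

3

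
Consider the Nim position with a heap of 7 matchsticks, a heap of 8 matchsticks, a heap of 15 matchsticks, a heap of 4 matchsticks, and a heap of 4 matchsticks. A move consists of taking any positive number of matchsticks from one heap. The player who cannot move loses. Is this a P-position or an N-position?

P-position

Bitwise XOR of the heap sizes:
  0111  (7)
  1000  (8)
  1111  (15)
  0100  (4)
  0100  (4)
  ----
  0000  (0)
The nim-sum is 0, so this is a P-position: the player to move is in a losing position under optimal play.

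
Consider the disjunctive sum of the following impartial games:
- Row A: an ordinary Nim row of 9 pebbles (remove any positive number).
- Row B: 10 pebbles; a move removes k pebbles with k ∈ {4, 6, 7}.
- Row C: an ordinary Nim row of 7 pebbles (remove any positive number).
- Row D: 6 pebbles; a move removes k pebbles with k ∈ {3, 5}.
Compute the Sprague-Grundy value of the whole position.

14

Row A is a plain Nim row of size 9, so its Grundy value is 9.
Build the Grundy sequence for row B with g(k) = mex{g(k−s) : s ∈ {4, 6, 7}, s ≤ k}:
k:     0  1  2  3  4  5  6  7  8  9 10
g(k):  0  0  0  0  1  1  1  1  2  2  2
So g(10) = 2.
Row C is a plain Nim row of size 7, so its Grundy value is 7.
Grundy values for row D (subtraction set {3, 5}):
k:     0  1  2  3  4  5  6
g(k):  0  0  0  1  1  1  2
So g(6) = 2.
By the Sprague-Grundy theorem, the Grundy value of a sum of independent games is the XOR of the component values.
Combined value = 9 ⊕ 2 ⊕ 7 ⊕ 2 = 14.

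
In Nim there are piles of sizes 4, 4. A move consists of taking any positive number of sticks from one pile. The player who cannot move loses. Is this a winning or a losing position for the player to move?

Losing position

Write each in binary and XOR column by column:
  100  (4)
  100  (4)
  ---
  000  (0)
The nim-sum is 0, so this is a P-position: the player to move is in a losing position under optimal play.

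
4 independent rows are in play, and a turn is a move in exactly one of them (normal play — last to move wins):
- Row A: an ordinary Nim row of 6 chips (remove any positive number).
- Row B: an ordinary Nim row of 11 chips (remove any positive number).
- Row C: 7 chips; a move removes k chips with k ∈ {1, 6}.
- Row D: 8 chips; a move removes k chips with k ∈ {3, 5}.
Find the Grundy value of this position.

13

Row A is a plain Nim row of size 6, so its Grundy value is 6.
Row B is a plain Nim row of size 11, so its Grundy value is 11.
Grundy values for row C (subtraction set {1, 6}):
k:     0  1  2  3  4  5  6  7
g(k):  0  1  0  1  0  1  2  0
So g(7) = 0.
Grundy values for row D (subtraction set {3, 5}):
g(0) = mex{} = 0
g(1) = mex{} = 0
g(2) = mex{} = 0
g(3) = mex{0} = 1
g(4) = mex{0} = 1
g(5) = mex{0} = 1
g(6) = mex{0,1} = 2
g(7) = mex{0,1} = 2
g(8) = mex{1} = 0
So g(8) = 0.
By the Sprague-Grundy theorem, the Grundy value of a sum of independent games is the XOR of the component values.
Combined value = 6 XOR 11 XOR 0 XOR 0 = 13.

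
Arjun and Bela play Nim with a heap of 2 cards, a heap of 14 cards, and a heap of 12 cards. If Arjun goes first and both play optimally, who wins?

Bela wins

Compute the nim-sum pairwise:
2 ^ 14 = 12
12 ^ 12 = 0
The nim-sum is 0, so this is a P-position: the player to move is in a losing position under optimal play; Arjun is about to move from it and so loses — Bela wins.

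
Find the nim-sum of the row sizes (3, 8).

11

Compute the nim-sum pairwise:
3 ⊕ 8 = 11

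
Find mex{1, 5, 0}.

The values 0, 1 are all present; 2 is the first non-negative integer missing from the set.

2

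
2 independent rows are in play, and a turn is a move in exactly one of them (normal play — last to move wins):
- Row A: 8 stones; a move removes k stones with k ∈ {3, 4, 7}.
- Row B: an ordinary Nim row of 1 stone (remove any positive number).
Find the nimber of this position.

Grundy values for row A (subtraction set {3, 4, 7}):
g(0) = mex{} = 0
g(1) = mex{} = 0
g(2) = mex{} = 0
g(3) = mex{0} = 1
g(4) = mex{0} = 1
g(5) = mex{0} = 1
g(6) = mex{0,1} = 2
g(7) = mex{0,1} = 2
g(8) = mex{0,1} = 2
So g(8) = 2.
Row B is a plain Nim row of size 1, so its Grundy value is 1.
By the Sprague-Grundy theorem, the Grundy value of a sum of independent games is the XOR of the component values.
Combined value = 2 ⊕ 1 = 3.

3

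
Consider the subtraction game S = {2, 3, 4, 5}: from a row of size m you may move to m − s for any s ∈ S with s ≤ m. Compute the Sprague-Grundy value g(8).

0

Compute g(0), g(1), … for moves {2, 3, 4, 5}:
k:     0  1  2  3  4  5  6  7  8
g(k):  0  0  1  1  2  2  3  0  0
So g(8) = 0.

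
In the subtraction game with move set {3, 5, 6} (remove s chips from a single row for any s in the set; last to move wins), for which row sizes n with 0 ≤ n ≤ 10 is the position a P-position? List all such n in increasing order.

Build the Grundy sequence with g(k) = mex{g(k−s) : s ∈ {3, 5, 6}, s ≤ k}:
g(0) = mex{} = 0
g(1) = mex{} = 0
g(2) = mex{} = 0
g(3) = mex{0} = 1
g(4) = mex{0} = 1
g(5) = mex{0} = 1
g(6) = mex{0,1} = 2
g(7) = mex{0,1} = 2
g(8) = mex{0,1} = 2
g(9) = mex{1,2} = 0
g(10) = mex{1,2} = 0
The P-positions (g = 0) in 0..10 are 0, 1, 2, 9, 10.

0, 1, 2, 9, 10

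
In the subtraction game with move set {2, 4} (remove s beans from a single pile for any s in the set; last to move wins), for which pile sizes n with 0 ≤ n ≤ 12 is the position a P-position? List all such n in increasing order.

0, 1, 6, 7, 12

Build the Grundy sequence with g(k) = mex{g(k−s) : s ∈ {2, 4}, s ≤ k}:
g(0) = mex{} = 0
g(1) = mex{} = 0
g(2) = mex{0} = 1
g(3) = mex{0} = 1
g(4) = mex{0,1} = 2
g(5) = mex{0,1} = 2
g(6) = mex{1,2} = 0
g(7) = mex{1,2} = 0
g(8) = mex{0,2} = 1
g(9) = mex{0,2} = 1
g(10) = mex{0,1} = 2
g(11) = mex{0,1} = 2
g(12) = mex{1,2} = 0
The P-positions (g = 0) in 0..12 are 0, 1, 6, 7, 12.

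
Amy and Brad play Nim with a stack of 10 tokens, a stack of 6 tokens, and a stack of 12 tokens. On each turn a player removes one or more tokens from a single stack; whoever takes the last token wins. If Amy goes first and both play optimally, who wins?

Brad wins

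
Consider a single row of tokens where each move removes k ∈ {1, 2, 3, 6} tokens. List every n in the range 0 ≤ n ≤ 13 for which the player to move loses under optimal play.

0, 4, 8, 12

Grundy values for subtraction set {1, 2, 3, 6}:
k:     0  1  2  3  4  5  6  7  8  9 10 11 12 13
g(k):  0  1  2  3  0  1  2  3  0  1  2  3  0  1
The P-positions (g = 0) in 0..13 are 0, 4, 8, 12.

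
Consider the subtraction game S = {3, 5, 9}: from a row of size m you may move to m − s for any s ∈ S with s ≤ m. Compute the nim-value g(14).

Grundy values for subtraction set {3, 5, 9}:
k:     0  1  2  3  4  5  6  7  8  9 10 11 12 13 14
g(k):  0  0  0  1  1  1  2  2  0  3  3  1  0  2  0
So g(14) = 0.

0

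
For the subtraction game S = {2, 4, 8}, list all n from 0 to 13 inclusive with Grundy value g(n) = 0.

Grundy values for subtraction set {2, 4, 8}:
g(0) = mex{} = 0
g(1) = mex{} = 0
g(2) = mex{0} = 1
g(3) = mex{0} = 1
g(4) = mex{0,1} = 2
g(5) = mex{0,1} = 2
g(6) = mex{1,2} = 0
g(7) = mex{1,2} = 0
g(8) = mex{0,2} = 1
g(9) = mex{0,2} = 1
g(10) = mex{0,1} = 2
g(11) = mex{0,1} = 2
g(12) = mex{1,2} = 0
g(13) = mex{1,2} = 0
The P-positions (g = 0) in 0..13 are 0, 1, 6, 7, 12, 13.

0, 1, 6, 7, 12, 13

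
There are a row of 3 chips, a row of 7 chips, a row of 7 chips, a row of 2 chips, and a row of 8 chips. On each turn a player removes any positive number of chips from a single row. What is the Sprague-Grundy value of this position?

Bitwise XOR of the heap sizes:
  0011  (3)
  0111  (7)
  0111  (7)
  0010  (2)
  1000  (8)
  ----
  1001  (9)

9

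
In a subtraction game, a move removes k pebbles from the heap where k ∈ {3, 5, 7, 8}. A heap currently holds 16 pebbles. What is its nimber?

1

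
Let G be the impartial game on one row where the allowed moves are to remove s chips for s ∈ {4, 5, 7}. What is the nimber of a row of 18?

Grundy values for subtraction set {4, 5, 7}:
k:     0  1  2  3  4  5  6  7  8  9 10 11 12 13 14 15 16 17 18
g(k):  0  0  0  0  1  1  1  1  2  2  2  0  0  0  0  1  1  1  1
So g(18) = 1.

1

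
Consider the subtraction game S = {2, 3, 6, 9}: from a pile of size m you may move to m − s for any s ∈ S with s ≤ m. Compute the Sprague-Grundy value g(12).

Compute g(0), g(1), … for moves {2, 3, 6, 9}:
g(0) = mex{} = 0
g(1) = mex{} = 0
g(2) = mex{0} = 1
g(3) = mex{0} = 1
g(4) = mex{0,1} = 2
g(5) = mex{1} = 0
g(6) = mex{0,1,2} = 3
g(7) = mex{0,2} = 1
g(8) = mex{0,1,3} = 2
g(9) = mex{0,1,3} = 2
g(10) = mex{0,1,2} = 3
g(11) = mex{0,1,2} = 3
g(12) = mex{1,2,3} = 0
So g(12) = 0.

0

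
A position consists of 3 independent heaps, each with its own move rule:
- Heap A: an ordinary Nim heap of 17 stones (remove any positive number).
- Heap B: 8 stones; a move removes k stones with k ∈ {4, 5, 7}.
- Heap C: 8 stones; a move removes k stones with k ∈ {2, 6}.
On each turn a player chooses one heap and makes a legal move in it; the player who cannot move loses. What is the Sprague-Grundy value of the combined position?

Heap A is a plain Nim heap of size 17, so its Grundy value is 17.
Build the Grundy sequence for heap B with g(k) = mex{g(k−s) : s ∈ {4, 5, 7}, s ≤ k}:
g(0) = mex{} = 0
g(1) = mex{} = 0
g(2) = mex{} = 0
g(3) = mex{} = 0
g(4) = mex{0} = 1
g(5) = mex{0} = 1
g(6) = mex{0} = 1
g(7) = mex{0} = 1
g(8) = mex{0,1} = 2
So g(8) = 2.
For heap C, compute g(0), g(1), … with moves {2, 6}:
g(0) = mex{} = 0
g(1) = mex{} = 0
g(2) = mex{0} = 1
g(3) = mex{0} = 1
g(4) = mex{1} = 0
g(5) = mex{1} = 0
g(6) = mex{0} = 1
g(7) = mex{0} = 1
g(8) = mex{1} = 0
So g(8) = 0.
By the Sprague-Grundy theorem, the Grundy value of a sum of independent games is the XOR of the component values.
Combined value = 17 ⊕ 2 ⊕ 0 = 19.

19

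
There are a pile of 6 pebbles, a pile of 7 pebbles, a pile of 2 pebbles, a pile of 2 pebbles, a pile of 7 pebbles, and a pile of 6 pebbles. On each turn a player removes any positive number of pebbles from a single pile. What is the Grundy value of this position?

0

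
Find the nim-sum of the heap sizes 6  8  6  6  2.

12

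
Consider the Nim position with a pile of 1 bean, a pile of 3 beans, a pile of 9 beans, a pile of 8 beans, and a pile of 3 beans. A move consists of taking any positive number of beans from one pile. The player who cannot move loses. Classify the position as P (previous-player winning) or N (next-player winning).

Nim-sum: 1 XOR 3 XOR 9 XOR 8 XOR 3 = 0.
The nim-sum is 0, so this is a P-position: the player to move is in a losing position under optimal play.

P-position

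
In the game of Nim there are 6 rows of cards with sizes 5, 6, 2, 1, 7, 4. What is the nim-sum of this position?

3

Nim-sum: 5 ⊕ 6 ⊕ 2 ⊕ 1 ⊕ 7 ⊕ 4 = 3.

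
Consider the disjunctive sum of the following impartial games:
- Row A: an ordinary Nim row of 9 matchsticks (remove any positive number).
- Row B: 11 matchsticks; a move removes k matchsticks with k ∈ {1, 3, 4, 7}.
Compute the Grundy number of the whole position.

8

Row A is a plain Nim row of size 9, so its Grundy value is 9.
For row B, compute g(0), g(1), … with moves {1, 3, 4, 7}:
g(0) = mex{} = 0
g(1) = mex{0} = 1
g(2) = mex{1} = 0
g(3) = mex{0} = 1
g(4) = mex{0,1} = 2
g(5) = mex{0,1,2} = 3
g(6) = mex{0,1,3} = 2
g(7) = mex{0,1,2} = 3
g(8) = mex{1,2,3} = 0
g(9) = mex{0,2,3} = 1
g(10) = mex{1,2,3} = 0
g(11) = mex{0,2,3} = 1
So g(11) = 1.
The value of a disjunctive sum is the nim-sum of the parts.
Combined value = 9 XOR 1 = 8.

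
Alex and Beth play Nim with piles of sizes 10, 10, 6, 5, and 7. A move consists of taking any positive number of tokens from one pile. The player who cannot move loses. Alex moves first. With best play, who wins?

Write each in binary and XOR column by column:
  1010  (10)
  1010  (10)
  0110  (6)
  0101  (5)
  0111  (7)
  ----
  0100  (4)
The nim-sum is 4 ≠ 0, so this is an N-position: the player to move can win; Alex has a winning move.

Alex wins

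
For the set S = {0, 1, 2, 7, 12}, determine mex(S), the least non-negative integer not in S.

3

The values 0, 1, 2 are all present; 3 is the first non-negative integer missing from the set.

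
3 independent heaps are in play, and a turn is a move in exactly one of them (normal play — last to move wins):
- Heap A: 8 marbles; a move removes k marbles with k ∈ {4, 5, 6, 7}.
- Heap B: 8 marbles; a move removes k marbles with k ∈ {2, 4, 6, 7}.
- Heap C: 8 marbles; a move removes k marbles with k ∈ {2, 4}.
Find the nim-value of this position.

7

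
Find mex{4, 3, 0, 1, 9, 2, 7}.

The values 0, 1, 2, 3, 4 are all present; 5 is the first non-negative integer missing from the set.

5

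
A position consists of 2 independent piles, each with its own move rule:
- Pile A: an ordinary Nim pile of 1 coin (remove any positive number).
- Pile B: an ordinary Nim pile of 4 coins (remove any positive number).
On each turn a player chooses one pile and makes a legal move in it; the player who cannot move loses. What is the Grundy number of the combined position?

5

Pile A is a plain Nim pile of size 1, so its Grundy value is 1.
Pile B is a plain Nim pile of size 4, so its Grundy value is 4.
By the Sprague-Grundy theorem, the Grundy value of a sum of independent games is the XOR of the component values.
Combined value = 1 XOR 4 = 5.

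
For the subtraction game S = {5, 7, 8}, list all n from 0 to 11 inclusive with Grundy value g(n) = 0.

0, 1, 2, 3, 4

Grundy values for subtraction set {5, 7, 8}:
k:     0  1  2  3  4  5  6  7  8  9 10 11
g(k):  0  0  0  0  0  1  1  1  1  1  2  2
The P-positions (g = 0) in 0..11 are 0, 1, 2, 3, 4.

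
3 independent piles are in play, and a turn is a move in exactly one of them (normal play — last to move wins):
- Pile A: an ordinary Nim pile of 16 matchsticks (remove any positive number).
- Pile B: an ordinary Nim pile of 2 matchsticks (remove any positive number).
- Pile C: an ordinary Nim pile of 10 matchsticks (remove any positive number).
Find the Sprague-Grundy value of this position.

Pile A is a plain Nim pile of size 16, so its Grundy value is 16.
Pile B is a plain Nim pile of size 2, so its Grundy value is 2.
Pile C is a plain Nim pile of size 10, so its Grundy value is 10.
By the Sprague-Grundy theorem, the Grundy value of a sum of independent games is the XOR of the component values.
Combined value = 16 ⊕ 2 ⊕ 10 = 24.

24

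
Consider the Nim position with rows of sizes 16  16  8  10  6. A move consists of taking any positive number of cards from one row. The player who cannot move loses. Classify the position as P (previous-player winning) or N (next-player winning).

In binary:
  10000  (16)
  10000  (16)
  01000  (8)
  01010  (10)
  00110  (6)
  -----
  00100  (4)
The nim-sum is 4 ≠ 0, so this is an N-position: the player to move can win.

N-position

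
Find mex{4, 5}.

0

0 is not in the set, so the mex is 0.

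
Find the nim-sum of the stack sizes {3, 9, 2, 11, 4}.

Write each in binary and XOR column by column:
  0011  (3)
  1001  (9)
  0010  (2)
  1011  (11)
  0100  (4)
  ----
  0111  (7)

7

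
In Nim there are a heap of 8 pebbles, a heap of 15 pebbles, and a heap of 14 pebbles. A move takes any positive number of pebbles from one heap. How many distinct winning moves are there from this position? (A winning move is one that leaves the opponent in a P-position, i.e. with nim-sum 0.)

Compute the nim-sum pairwise:
8 ^ 15 = 7
7 ^ 14 = 9
The overall nim-sum is X = 9. A heap of size p has a winning move iff p XOR X < p (reduce it to p XOR X).
  8: 8 XOR 9 = 1 < 8 — winning move (to 1).
  15: 15 XOR 9 = 6 < 15 — winning move (to 6).
  14: 14 XOR 9 = 7 < 14 — winning move (to 7).
That gives 3 winning moves.

3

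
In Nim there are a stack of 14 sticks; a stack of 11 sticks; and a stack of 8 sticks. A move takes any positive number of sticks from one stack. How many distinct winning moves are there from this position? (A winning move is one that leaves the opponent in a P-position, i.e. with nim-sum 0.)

3

Nim-sum: 14 XOR 11 XOR 8 = 13.
The overall nim-sum is X = 13. A stack of size p has a winning move iff p XOR X < p (reduce it to p XOR X).
  14: 14 XOR 13 = 3 < 14 — winning move (to 3).
  11: 11 XOR 13 = 6 < 11 — winning move (to 6).
  8: 8 XOR 13 = 5 < 8 — winning move (to 5).
That gives 3 winning moves.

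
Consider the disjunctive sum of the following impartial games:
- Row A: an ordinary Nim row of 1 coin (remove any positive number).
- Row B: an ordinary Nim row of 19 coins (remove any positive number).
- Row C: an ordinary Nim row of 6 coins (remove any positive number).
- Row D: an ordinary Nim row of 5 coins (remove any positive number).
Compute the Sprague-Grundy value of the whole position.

Row A is a plain Nim row of size 1, so its Grundy value is 1.
Row B is a plain Nim row of size 19, so its Grundy value is 19.
Row C is a plain Nim row of size 6, so its Grundy value is 6.
Row D is a plain Nim row of size 5, so its Grundy value is 5.
The value of a disjunctive sum is the nim-sum of the parts.
Combined value = 1 ⊕ 19 ⊕ 6 ⊕ 5 = 17.

17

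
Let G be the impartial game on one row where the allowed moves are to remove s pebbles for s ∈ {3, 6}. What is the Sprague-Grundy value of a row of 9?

0

Compute g(0), g(1), … for moves {3, 6}:
k:     0  1  2  3  4  5  6  7  8  9
g(k):  0  0  0  1  1  1  2  2  2  0
So g(9) = 0.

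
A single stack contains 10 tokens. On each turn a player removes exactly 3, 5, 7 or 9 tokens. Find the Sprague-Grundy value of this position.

3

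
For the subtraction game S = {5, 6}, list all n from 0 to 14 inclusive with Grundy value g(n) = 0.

0, 1, 2, 3, 4, 11, 12, 13, 14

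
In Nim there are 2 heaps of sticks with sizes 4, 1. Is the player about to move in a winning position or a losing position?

Nim-sum: 4 ^ 1 = 5.
The nim-sum is 5 ≠ 0, so this is an N-position: the player to move can win.

Winning position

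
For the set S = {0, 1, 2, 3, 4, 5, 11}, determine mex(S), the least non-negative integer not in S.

The values 0, 1, 2, 3, 4, 5 are all present; 6 is the first non-negative integer missing from the set.

6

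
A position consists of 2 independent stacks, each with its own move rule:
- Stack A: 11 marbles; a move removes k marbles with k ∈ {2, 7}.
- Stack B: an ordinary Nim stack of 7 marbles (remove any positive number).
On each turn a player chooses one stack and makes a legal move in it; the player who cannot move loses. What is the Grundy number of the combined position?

6

Build the Grundy sequence for stack A with g(k) = mex{g(k−s) : s ∈ {2, 7}, s ≤ k}:
k:     0  1  2  3  4  5  6  7  8  9 10 11
g(k):  0  0  1  1  0  0  1  1  2  0  0  1
So g(11) = 1.
Stack B is a plain Nim stack of size 7, so its Grundy value is 7.
By the Sprague-Grundy theorem, the Grundy value of a sum of independent games is the XOR of the component values.
Combined value = 1 XOR 7 = 6.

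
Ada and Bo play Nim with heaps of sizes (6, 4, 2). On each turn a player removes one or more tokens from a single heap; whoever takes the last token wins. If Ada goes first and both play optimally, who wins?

Compute the nim-sum pairwise:
6 ^ 4 = 2
2 ^ 2 = 0
The nim-sum is 0, so this is a P-position: the player to move is in a losing position under optimal play; Ada is about to move from it and so loses — Bo wins.

Bo wins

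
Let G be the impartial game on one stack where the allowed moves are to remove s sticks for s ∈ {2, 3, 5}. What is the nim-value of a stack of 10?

Compute g(0), g(1), … for moves {2, 3, 5}:
g(0) = mex{} = 0
g(1) = mex{} = 0
g(2) = mex{0} = 1
g(3) = mex{0} = 1
g(4) = mex{0,1} = 2
g(5) = mex{0,1} = 2
g(6) = mex{0,1,2} = 3
g(7) = mex{1,2} = 0
g(8) = mex{1,2,3} = 0
g(9) = mex{0,2,3} = 1
g(10) = mex{0,2} = 1
So g(10) = 1.

1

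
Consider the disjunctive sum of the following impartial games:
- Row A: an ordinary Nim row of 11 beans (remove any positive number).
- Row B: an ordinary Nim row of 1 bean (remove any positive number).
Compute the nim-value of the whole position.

Row A is a plain Nim row of size 11, so its Grundy value is 11.
Row B is a plain Nim row of size 1, so its Grundy value is 1.
By the Sprague-Grundy theorem, the Grundy value of a sum of independent games is the XOR of the component values.
Combined value = 11 ⊕ 1 = 10.

10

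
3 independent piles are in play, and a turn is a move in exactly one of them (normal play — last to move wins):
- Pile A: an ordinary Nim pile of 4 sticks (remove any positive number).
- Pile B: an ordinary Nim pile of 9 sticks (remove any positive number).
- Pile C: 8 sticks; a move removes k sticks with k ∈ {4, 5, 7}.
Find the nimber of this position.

Pile A is a plain Nim pile of size 4, so its Grundy value is 4.
Pile B is a plain Nim pile of size 9, so its Grundy value is 9.
Grundy values for pile C (subtraction set {4, 5, 7}):
k:     0  1  2  3  4  5  6  7  8
g(k):  0  0  0  0  1  1  1  1  2
So g(8) = 2.
The value of a disjunctive sum is the nim-sum of the parts.
Combined value = 4 XOR 9 XOR 2 = 15.

15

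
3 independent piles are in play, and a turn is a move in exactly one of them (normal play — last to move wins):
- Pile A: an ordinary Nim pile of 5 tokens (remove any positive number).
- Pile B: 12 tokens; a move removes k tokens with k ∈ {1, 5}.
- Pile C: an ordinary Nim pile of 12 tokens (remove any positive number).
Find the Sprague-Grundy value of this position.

Pile A is a plain Nim pile of size 5, so its Grundy value is 5.
For pile B, compute g(0), g(1), … with moves {1, 5}:
k:     0  1  2  3  4  5  6  7  8  9 10 11 12
g(k):  0  1  0  1  0  1  0  1  0  1  0  1  0
So g(12) = 0.
Pile C is a plain Nim pile of size 12, so its Grundy value is 12.
By the Sprague-Grundy theorem, the Grundy value of a sum of independent games is the XOR of the component values.
Combined value = 5 XOR 0 XOR 12 = 9.

9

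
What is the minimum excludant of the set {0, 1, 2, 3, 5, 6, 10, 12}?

4

The values 0, 1, 2, 3 are all present; 4 is the first non-negative integer missing from the set.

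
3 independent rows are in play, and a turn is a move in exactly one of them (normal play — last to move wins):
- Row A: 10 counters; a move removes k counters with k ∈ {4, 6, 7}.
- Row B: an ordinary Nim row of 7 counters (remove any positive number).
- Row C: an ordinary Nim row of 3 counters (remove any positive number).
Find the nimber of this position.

6

Grundy values for row A (subtraction set {4, 6, 7}):
g(0) = mex{} = 0
g(1) = mex{} = 0
g(2) = mex{} = 0
g(3) = mex{} = 0
g(4) = mex{0} = 1
g(5) = mex{0} = 1
g(6) = mex{0} = 1
g(7) = mex{0} = 1
g(8) = mex{0,1} = 2
g(9) = mex{0,1} = 2
g(10) = mex{0,1} = 2
So g(10) = 2.
Row B is a plain Nim row of size 7, so its Grundy value is 7.
Row C is a plain Nim row of size 3, so its Grundy value is 3.
The value of a disjunctive sum is the nim-sum of the parts.
Combined value = 2 XOR 7 XOR 3 = 6.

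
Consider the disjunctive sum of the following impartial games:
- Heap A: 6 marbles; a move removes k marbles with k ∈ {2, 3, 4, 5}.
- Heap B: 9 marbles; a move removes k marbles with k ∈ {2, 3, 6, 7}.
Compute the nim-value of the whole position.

3

For heap A, compute g(0), g(1), … with moves {2, 3, 4, 5}:
k:     0  1  2  3  4  5  6
g(k):  0  0  1  1  2  2  3
So g(6) = 3.
Build the Grundy sequence for heap B with g(k) = mex{g(k−s) : s ∈ {2, 3, 6, 7}, s ≤ k}:
g(0) = mex{} = 0
g(1) = mex{} = 0
g(2) = mex{0} = 1
g(3) = mex{0} = 1
g(4) = mex{0,1} = 2
g(5) = mex{1} = 0
g(6) = mex{0,1,2} = 3
g(7) = mex{0,2} = 1
g(8) = mex{0,1,3} = 2
g(9) = mex{1,3} = 0
So g(9) = 0.
By the Sprague-Grundy theorem, the Grundy value of a sum of independent games is the XOR of the component values.
Combined value = 3 XOR 0 = 3.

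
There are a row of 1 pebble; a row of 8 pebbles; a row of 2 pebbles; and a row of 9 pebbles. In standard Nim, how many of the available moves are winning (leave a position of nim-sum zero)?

Compute the nim-sum pairwise:
1 ^ 8 = 9
9 ^ 2 = 11
11 ^ 9 = 2
The overall nim-sum is X = 2. A row of size p has a winning move iff p XOR X < p (reduce it to p XOR X).
  1: 1 XOR 2 = 3 ≥ 1 — no move.
  8: 8 XOR 2 = 10 ≥ 8 — no move.
  2: 2 XOR 2 = 0 < 2 — winning move (to 0).
  9: 9 XOR 2 = 11 ≥ 9 — no move.
That gives 1 winning move.

1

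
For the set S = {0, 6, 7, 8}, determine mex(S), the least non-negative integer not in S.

1

0 is in the set but 1 is not, so the mex is 1.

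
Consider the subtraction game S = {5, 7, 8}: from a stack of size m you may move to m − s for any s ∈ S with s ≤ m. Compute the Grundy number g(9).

1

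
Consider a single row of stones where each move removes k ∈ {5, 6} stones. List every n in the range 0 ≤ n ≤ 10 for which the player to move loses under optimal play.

0, 1, 2, 3, 4

Build the Grundy sequence with g(k) = mex{g(k−s) : s ∈ {5, 6}, s ≤ k}:
k:     0  1  2  3  4  5  6  7  8  9 10
g(k):  0  0  0  0  0  1  1  1  1  1  2
The P-positions (g = 0) in 0..10 are 0, 1, 2, 3, 4.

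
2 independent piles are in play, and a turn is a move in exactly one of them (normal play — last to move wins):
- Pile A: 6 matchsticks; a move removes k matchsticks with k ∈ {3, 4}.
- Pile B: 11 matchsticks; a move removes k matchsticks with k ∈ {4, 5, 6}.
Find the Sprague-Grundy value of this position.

2

Build the Grundy sequence for pile A with g(k) = mex{g(k−s) : s ∈ {3, 4}, s ≤ k}:
k:     0  1  2  3  4  5  6
g(k):  0  0  0  1  1  1  2
So g(6) = 2.
For pile B, compute g(0), g(1), … with moves {4, 5, 6}:
g(0) = mex{} = 0
g(1) = mex{} = 0
g(2) = mex{} = 0
g(3) = mex{} = 0
g(4) = mex{0} = 1
g(5) = mex{0} = 1
g(6) = mex{0} = 1
g(7) = mex{0} = 1
g(8) = mex{0,1} = 2
g(9) = mex{0,1} = 2
g(10) = mex{1} = 0
g(11) = mex{1} = 0
So g(11) = 0.
The value of a disjunctive sum is the nim-sum of the parts.
Combined value = 2 XOR 0 = 2.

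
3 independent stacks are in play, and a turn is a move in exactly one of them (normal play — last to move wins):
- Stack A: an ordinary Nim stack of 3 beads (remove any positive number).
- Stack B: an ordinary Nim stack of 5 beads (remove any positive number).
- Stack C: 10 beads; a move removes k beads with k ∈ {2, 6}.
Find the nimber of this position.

7

Stack A is a plain Nim stack of size 3, so its Grundy value is 3.
Stack B is a plain Nim stack of size 5, so its Grundy value is 5.
For stack C, compute g(0), g(1), … with moves {2, 6}:
k:     0  1  2  3  4  5  6  7  8  9 10
g(k):  0  0  1  1  0  0  1  1  0  0  1
So g(10) = 1.
The value of a disjunctive sum is the nim-sum of the parts.
Combined value = 3 XOR 5 XOR 1 = 7.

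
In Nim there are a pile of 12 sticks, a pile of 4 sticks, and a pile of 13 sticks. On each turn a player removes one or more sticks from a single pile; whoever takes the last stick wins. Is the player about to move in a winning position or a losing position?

Nim-sum: 12 XOR 4 XOR 13 = 5.
The nim-sum is 5 ≠ 0, so this is an N-position: the player to move can win.

Winning position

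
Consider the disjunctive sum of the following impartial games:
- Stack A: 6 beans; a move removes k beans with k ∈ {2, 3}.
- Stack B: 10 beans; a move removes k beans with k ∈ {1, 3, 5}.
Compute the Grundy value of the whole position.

0

Build the Grundy sequence for stack A with g(k) = mex{g(k−s) : s ∈ {2, 3}, s ≤ k}:
k:     0  1  2  3  4  5  6
g(k):  0  0  1  1  2  0  0
So g(6) = 0.
Build the Grundy sequence for stack B with g(k) = mex{g(k−s) : s ∈ {1, 3, 5}, s ≤ k}:
g(0) = mex{} = 0
g(1) = mex{0} = 1
g(2) = mex{1} = 0
g(3) = mex{0} = 1
g(4) = mex{1} = 0
g(5) = mex{0} = 1
g(6) = mex{1} = 0
g(7) = mex{0} = 1
g(8) = mex{1} = 0
g(9) = mex{0} = 1
g(10) = mex{1} = 0
So g(10) = 0.
The value of a disjunctive sum is the nim-sum of the parts.
Combined value = 0 ⊕ 0 = 0.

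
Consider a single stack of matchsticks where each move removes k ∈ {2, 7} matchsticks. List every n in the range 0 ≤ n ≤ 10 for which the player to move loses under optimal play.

0, 1, 4, 5, 9, 10

Build the Grundy sequence with g(k) = mex{g(k−s) : s ∈ {2, 7}, s ≤ k}:
g(0) = mex{} = 0
g(1) = mex{} = 0
g(2) = mex{0} = 1
g(3) = mex{0} = 1
g(4) = mex{1} = 0
g(5) = mex{1} = 0
g(6) = mex{0} = 1
g(7) = mex{0} = 1
g(8) = mex{0,1} = 2
g(9) = mex{1} = 0
g(10) = mex{1,2} = 0
The P-positions (g = 0) in 0..10 are 0, 1, 4, 5, 9, 10.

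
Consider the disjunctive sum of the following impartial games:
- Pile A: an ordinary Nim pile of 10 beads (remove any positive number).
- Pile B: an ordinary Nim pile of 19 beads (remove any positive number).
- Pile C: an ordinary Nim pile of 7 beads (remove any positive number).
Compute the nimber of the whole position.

Pile A is a plain Nim pile of size 10, so its Grundy value is 10.
Pile B is a plain Nim pile of size 19, so its Grundy value is 19.
Pile C is a plain Nim pile of size 7, so its Grundy value is 7.
By the Sprague-Grundy theorem, the Grundy value of a sum of independent games is the XOR of the component values.
Combined value = 10 XOR 19 XOR 7 = 30.

30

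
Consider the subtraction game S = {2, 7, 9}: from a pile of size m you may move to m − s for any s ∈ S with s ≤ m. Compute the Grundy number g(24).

Grundy values for subtraction set {2, 7, 9}:
k:     0  1  2  3  4  5  6  7  8  9 10 11 12 13 14 15 16 17 18 19 20 21 22 23 24
g(k):  0  0  1  1  0  0  1  1  2  2  3  3  2  2  3  0  0  1  1  0  0  1  1  2  2
So g(24) = 2.

2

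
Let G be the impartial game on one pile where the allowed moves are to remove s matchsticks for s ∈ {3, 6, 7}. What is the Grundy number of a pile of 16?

Compute g(0), g(1), … for moves {3, 6, 7}:
k:     0  1  2  3  4  5  6  7  8  9 10 11 12 13 14 15 16
g(k):  0  0  0  1  1  1  2  2  2  3  0  0  0  1  1  1  2
So g(16) = 2.

2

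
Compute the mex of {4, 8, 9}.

0

0 is not in the set, so the mex is 0.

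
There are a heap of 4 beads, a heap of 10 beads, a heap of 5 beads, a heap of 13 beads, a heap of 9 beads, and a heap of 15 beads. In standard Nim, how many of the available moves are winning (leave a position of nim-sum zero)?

0

Write each in binary and XOR column by column:
  0100  (4)
  1010  (10)
  0101  (5)
  1101  (13)
  1001  (9)
  1111  (15)
  ----
  0000  (0)
The nim-sum is already 0, so every move leaves a nonzero nim-sum — there are no winning moves.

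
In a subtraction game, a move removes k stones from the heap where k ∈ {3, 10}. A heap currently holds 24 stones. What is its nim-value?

Grundy values for subtraction set {3, 10}:
k:     0  1  2  3  4  5  6  7  8  9 10 11 12 13 14 15 16 17 18 19 20 21 22 23 24
g(k):  0  0  0  1  1  1  0  0  0  1  1  1  2  0  0  0  1  1  1  0  0  0  1  1  1
So g(24) = 1.

1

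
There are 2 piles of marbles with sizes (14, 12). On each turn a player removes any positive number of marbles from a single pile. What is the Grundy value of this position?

2

Compute the nim-sum pairwise:
14 ^ 12 = 2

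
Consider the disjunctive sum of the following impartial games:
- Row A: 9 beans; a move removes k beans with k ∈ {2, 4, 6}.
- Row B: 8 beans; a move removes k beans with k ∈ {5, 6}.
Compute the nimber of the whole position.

Grundy values for row A (subtraction set {2, 4, 6}):
g(0) = mex{} = 0
g(1) = mex{} = 0
g(2) = mex{0} = 1
g(3) = mex{0} = 1
g(4) = mex{0,1} = 2
g(5) = mex{0,1} = 2
g(6) = mex{0,1,2} = 3
g(7) = mex{0,1,2} = 3
g(8) = mex{1,2,3} = 0
g(9) = mex{1,2,3} = 0
So g(9) = 0.
Grundy values for row B (subtraction set {5, 6}):
g(0) = mex{} = 0
g(1) = mex{} = 0
g(2) = mex{} = 0
g(3) = mex{} = 0
g(4) = mex{} = 0
g(5) = mex{0} = 1
g(6) = mex{0} = 1
g(7) = mex{0} = 1
g(8) = mex{0} = 1
So g(8) = 1.
The value of a disjunctive sum is the nim-sum of the parts.
Combined value = 0 ⊕ 1 = 1.

1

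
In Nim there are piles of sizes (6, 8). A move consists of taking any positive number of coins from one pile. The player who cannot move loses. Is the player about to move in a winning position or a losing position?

In binary:
  0110  (6)
  1000  (8)
  ----
  1110  (14)
The nim-sum is 14 ≠ 0, so this is an N-position: the player to move can win.

Winning position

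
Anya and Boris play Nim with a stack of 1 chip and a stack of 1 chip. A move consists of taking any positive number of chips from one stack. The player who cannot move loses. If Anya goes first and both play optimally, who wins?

Compute the nim-sum pairwise:
1 ^ 1 = 0
The nim-sum is 0, so this is a P-position: the player to move is in a losing position under optimal play; Anya is about to move from it and so loses — Boris wins.

Boris wins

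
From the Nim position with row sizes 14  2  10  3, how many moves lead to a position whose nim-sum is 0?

1

Compute the nim-sum pairwise:
14 XOR 2 = 12
12 XOR 10 = 6
6 XOR 3 = 5
The overall nim-sum is X = 5. A row of size p has a winning move iff p XOR X < p (reduce it to p XOR X).
  14: 14 XOR 5 = 11 < 14 — winning move (to 11).
  2: 2 XOR 5 = 7 ≥ 2 — no move.
  10: 10 XOR 5 = 15 ≥ 10 — no move.
  3: 3 XOR 5 = 6 ≥ 3 — no move.
That gives 1 winning move.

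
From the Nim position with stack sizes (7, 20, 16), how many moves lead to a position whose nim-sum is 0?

1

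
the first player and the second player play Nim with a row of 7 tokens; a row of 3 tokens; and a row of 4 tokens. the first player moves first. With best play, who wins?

Bitwise XOR of the heap sizes:
  111  (7)
  011  (3)
  100  (4)
  ---
  000  (0)
The nim-sum is 0, so this is a P-position: the player to move is in a losing position under optimal play; the first player is about to move from it and so loses — the second player wins.

the second player wins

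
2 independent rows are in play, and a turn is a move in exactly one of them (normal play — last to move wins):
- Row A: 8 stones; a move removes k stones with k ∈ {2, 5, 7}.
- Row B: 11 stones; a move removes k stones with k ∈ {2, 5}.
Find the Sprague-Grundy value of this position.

For row A, compute g(0), g(1), … with moves {2, 5, 7}:
g(0) = mex{} = 0
g(1) = mex{} = 0
g(2) = mex{0} = 1
g(3) = mex{0} = 1
g(4) = mex{1} = 0
g(5) = mex{0,1} = 2
g(6) = mex{0} = 1
g(7) = mex{0,1,2} = 3
g(8) = mex{0,1} = 2
So g(8) = 2.
Build the Grundy sequence for row B with g(k) = mex{g(k−s) : s ∈ {2, 5}, s ≤ k}:
g(0) = mex{} = 0
g(1) = mex{} = 0
g(2) = mex{0} = 1
g(3) = mex{0} = 1
g(4) = mex{1} = 0
g(5) = mex{0,1} = 2
g(6) = mex{0} = 1
g(7) = mex{1,2} = 0
g(8) = mex{1} = 0
g(9) = mex{0} = 1
g(10) = mex{0,2} = 1
g(11) = mex{1} = 0
So g(11) = 0.
By the Sprague-Grundy theorem, the Grundy value of a sum of independent games is the XOR of the component values.
Combined value = 2 XOR 0 = 2.

2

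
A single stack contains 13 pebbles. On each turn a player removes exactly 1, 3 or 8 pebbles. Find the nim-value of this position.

0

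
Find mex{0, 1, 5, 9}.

2

The values 0, 1 are all present; 2 is the first non-negative integer missing from the set.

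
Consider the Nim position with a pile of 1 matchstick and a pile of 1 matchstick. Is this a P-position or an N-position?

In binary:
  1  (1)
  1  (1)
  -
  0  (0)
The nim-sum is 0, so this is a P-position: the player to move is in a losing position under optimal play.

P-position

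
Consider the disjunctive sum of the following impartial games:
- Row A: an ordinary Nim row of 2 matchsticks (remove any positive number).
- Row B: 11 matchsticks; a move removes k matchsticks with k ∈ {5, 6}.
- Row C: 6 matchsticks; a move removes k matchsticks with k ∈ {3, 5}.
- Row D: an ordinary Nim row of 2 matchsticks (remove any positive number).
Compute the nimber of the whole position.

2

Row A is a plain Nim row of size 2, so its Grundy value is 2.
For row B, compute g(0), g(1), … with moves {5, 6}:
k:     0  1  2  3  4  5  6  7  8  9 10 11
g(k):  0  0  0  0  0  1  1  1  1  1  2  0
So g(11) = 0.
Build the Grundy sequence for row C with g(k) = mex{g(k−s) : s ∈ {3, 5}, s ≤ k}:
g(0) = mex{} = 0
g(1) = mex{} = 0
g(2) = mex{} = 0
g(3) = mex{0} = 1
g(4) = mex{0} = 1
g(5) = mex{0} = 1
g(6) = mex{0,1} = 2
So g(6) = 2.
Row D is a plain Nim row of size 2, so its Grundy value is 2.
The value of a disjunctive sum is the nim-sum of the parts.
Combined value = 2 XOR 0 XOR 2 XOR 2 = 2.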